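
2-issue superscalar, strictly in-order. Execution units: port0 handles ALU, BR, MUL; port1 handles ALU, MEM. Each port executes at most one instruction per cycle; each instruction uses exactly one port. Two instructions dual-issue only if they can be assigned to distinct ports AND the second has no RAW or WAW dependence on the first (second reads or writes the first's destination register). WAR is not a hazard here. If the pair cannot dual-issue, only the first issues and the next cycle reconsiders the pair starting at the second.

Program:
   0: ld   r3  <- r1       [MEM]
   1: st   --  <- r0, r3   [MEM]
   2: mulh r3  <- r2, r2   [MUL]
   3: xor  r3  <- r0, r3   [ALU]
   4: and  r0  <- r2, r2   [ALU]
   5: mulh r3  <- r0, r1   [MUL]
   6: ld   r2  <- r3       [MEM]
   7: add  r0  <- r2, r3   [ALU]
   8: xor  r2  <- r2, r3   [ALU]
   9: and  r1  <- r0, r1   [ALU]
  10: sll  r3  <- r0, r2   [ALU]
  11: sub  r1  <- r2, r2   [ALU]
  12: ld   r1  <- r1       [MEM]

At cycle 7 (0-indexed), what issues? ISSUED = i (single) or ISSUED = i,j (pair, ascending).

[0] i0  ld  -- no-port MEM/MEM
[1] i1,i2  st mulh  -- 2-wide
[2] i3,i4  xor and  -- 2-wide
[3] i5  mulh  -- RAW r3
[4] i6  ld  -- RAW r2
[5] i7,i8  add xor  -- 2-wide
[6] i9,i10  and sll  -- 2-wide
[7] i11  sub  -- RAW+WAW r1
[8] i12  ld  -- tail

ISSUED = 11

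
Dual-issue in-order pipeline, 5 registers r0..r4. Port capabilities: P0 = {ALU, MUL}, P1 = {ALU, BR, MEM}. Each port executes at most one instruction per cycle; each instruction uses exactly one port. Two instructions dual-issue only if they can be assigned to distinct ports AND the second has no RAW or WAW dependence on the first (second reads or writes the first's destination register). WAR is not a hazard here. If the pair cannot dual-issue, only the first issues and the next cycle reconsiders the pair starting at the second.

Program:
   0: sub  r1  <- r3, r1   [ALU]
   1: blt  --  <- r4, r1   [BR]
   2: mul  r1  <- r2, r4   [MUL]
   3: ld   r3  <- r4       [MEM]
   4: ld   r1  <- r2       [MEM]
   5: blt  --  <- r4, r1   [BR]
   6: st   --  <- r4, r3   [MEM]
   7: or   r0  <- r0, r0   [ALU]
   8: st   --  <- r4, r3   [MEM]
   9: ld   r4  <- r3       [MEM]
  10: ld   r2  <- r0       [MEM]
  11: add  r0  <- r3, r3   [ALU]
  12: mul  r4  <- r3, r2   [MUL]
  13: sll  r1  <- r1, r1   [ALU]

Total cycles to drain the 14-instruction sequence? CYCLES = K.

CYCLES = 10

  cy0 -> i0 (sub.ALU) RAW r1
  cy1 -> i1,i2 (blt.BR mul.MUL) dual
  cy2 -> i3 (ld.MEM) no-port MEM/MEM
  cy3 -> i4 (ld.MEM) no-port MEM/BR
  cy4 -> i5 (blt.BR) no-port BR/MEM
  cy5 -> i6,i7 (st.MEM or.ALU) dual
  cy6 -> i8 (st.MEM) no-port MEM/MEM
  cy7 -> i9 (ld.MEM) no-port MEM/MEM
  cy8 -> i10,i11 (ld.MEM add.ALU) dual
  cy9 -> i12,i13 (mul.MUL sll.ALU) dual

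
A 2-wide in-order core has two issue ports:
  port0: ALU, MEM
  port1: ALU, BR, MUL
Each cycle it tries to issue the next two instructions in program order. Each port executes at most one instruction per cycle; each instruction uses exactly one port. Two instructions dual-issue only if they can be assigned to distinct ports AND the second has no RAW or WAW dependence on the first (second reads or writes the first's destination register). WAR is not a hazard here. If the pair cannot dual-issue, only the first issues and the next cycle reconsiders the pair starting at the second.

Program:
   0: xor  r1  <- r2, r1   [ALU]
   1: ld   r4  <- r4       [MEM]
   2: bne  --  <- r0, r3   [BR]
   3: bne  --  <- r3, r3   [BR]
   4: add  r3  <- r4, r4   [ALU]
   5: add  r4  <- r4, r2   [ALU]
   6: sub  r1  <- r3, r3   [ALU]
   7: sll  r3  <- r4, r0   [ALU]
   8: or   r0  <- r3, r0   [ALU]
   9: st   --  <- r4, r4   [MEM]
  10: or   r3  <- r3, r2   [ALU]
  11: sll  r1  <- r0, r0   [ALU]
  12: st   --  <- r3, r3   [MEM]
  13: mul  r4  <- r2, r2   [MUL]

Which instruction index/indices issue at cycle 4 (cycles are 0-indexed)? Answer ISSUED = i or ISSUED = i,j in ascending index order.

t=0 i0,i1:xor.ALU/ld.MEM ; pair
t=1 i2:bne.BR ; no-port BR/BR
t=2 i3,i4:bne.BR/add.ALU ; pair
t=3 i5,i6:add.ALU/sub.ALU ; pair
t=4 i7:sll.ALU ; RAW r3
t=5 i8,i9:or.ALU/st.MEM ; pair
t=6 i10,i11:or.ALU/sll.ALU ; pair
t=7 i12,i13:st.MEM/mul.MUL ; pair

ISSUED = 7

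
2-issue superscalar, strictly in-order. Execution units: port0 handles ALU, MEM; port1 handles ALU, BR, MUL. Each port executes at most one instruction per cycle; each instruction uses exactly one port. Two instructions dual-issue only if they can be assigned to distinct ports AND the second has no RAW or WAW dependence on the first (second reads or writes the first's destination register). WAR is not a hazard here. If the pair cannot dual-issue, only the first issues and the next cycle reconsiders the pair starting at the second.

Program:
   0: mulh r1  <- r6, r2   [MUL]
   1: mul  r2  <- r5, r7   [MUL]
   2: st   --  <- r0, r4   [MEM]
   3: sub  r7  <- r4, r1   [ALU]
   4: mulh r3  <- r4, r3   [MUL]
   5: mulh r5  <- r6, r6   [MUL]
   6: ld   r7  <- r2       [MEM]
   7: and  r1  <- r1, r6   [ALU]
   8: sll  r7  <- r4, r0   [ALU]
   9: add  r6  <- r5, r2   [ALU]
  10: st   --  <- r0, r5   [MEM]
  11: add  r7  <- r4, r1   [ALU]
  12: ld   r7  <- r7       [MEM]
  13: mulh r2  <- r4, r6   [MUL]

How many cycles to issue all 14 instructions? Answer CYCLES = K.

  cy0 -> i0 (mulh) no-port MUL/MUL
  cy1 -> i1,i2 (mul;st) dual
  cy2 -> i3,i4 (sub;mulh) dual
  cy3 -> i5,i6 (mulh;ld) dual
  cy4 -> i7,i8 (and;sll) dual
  cy5 -> i9,i10 (add;st) dual
  cy6 -> i11 (add) RAW+WAW r7
  cy7 -> i12,i13 (ld;mulh) dual

CYCLES = 8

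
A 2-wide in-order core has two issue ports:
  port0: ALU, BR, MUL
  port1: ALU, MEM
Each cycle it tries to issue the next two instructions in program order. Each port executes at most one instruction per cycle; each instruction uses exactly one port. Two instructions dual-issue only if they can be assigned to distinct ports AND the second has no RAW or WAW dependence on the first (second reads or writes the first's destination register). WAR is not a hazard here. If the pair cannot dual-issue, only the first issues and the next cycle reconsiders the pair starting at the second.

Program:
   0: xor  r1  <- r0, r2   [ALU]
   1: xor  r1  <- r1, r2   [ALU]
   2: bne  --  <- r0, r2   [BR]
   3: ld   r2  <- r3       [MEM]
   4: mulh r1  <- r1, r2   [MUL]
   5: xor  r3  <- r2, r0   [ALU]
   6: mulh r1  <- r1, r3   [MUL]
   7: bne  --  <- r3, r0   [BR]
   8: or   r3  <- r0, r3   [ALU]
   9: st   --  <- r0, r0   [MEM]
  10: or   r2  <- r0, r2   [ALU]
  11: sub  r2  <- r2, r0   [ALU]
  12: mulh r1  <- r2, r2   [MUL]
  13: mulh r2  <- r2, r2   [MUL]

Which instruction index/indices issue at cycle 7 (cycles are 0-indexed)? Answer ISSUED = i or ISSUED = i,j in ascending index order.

  cy0 -> i0 (xor) RAW+WAW r1
  cy1 -> i1&i2 (xor+bne) 2-wide
  cy2 -> i3 (ld) RAW r2
  cy3 -> i4&i5 (mulh+xor) 2-wide
  cy4 -> i6 (mulh) no-port MUL/BR
  cy5 -> i7&i8 (bne+or) 2-wide
  cy6 -> i9&i10 (st+or) 2-wide
  cy7 -> i11 (sub) RAW r2
  cy8 -> i12 (mulh) no-port MUL/MUL
  cy9 -> i13 (mulh) tail

ISSUED = 11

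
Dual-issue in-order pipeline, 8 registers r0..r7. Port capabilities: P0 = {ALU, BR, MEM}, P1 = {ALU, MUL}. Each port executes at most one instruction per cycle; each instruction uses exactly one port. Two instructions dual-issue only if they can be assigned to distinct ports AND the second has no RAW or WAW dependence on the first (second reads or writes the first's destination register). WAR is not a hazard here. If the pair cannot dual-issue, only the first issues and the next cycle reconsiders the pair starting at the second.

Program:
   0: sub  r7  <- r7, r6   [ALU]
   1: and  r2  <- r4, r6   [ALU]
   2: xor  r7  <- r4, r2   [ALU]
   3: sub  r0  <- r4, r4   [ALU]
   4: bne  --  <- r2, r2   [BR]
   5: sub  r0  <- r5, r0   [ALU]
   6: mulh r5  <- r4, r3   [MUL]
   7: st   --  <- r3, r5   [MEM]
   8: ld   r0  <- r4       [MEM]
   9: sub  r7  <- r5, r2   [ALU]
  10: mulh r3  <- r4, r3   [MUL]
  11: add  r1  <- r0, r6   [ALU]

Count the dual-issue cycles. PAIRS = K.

PAIRS = 5

c0: i0&i1 sub+and  dual
c1: i2&i3 xor+sub  dual
c2: i4&i5 bne+sub  dual
c3: i6 mulh  RAW r5
c4: i7 st  no-port MEM/MEM
c5: i8&i9 ld+sub  dual
c6: i10&i11 mulh+add  dual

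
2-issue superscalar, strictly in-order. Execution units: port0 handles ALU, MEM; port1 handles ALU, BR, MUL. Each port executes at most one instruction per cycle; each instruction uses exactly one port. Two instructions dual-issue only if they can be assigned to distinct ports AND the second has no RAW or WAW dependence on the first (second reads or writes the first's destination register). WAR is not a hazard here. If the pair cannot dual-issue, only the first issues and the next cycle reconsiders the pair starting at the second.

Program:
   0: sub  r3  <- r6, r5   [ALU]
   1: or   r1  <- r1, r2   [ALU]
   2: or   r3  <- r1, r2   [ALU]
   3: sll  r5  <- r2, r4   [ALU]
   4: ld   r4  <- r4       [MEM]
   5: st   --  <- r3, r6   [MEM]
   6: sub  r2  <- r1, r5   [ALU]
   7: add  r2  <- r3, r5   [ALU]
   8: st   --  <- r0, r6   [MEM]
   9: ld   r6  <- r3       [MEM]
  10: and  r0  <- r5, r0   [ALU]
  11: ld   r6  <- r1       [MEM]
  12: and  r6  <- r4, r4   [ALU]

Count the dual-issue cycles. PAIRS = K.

PAIRS = 5

  cy0 -> i0,i1 (sub.ALU/or.ALU) 2-wide
  cy1 -> i2,i3 (or.ALU/sll.ALU) 2-wide
  cy2 -> i4 (ld.MEM) no-port MEM/MEM
  cy3 -> i5,i6 (st.MEM/sub.ALU) 2-wide
  cy4 -> i7,i8 (add.ALU/st.MEM) 2-wide
  cy5 -> i9,i10 (ld.MEM/and.ALU) 2-wide
  cy6 -> i11 (ld.MEM) WAW r6
  cy7 -> i12 (and.ALU) tail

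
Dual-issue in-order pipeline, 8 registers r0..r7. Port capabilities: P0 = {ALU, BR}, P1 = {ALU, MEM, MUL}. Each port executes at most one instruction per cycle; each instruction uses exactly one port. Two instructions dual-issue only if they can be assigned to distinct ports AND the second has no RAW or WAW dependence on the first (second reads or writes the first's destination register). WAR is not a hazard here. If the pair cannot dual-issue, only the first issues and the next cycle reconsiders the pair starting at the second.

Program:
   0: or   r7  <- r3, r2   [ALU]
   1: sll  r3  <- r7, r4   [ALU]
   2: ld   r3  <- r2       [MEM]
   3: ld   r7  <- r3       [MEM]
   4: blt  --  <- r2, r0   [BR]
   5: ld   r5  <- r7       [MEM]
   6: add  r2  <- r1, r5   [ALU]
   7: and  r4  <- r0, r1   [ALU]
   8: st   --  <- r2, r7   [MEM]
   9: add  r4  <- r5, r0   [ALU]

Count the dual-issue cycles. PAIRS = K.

0. or.ALU @i0  | RAW r7
1. sll.ALU @i1  | WAW r3
2. ld.MEM @i2  | no-port MEM/MEM
3. ld.MEM+blt.BR @i3/i4  | pair
4. ld.MEM @i5  | RAW r5
5. add.ALU+and.ALU @i6/i7  | pair
6. st.MEM+add.ALU @i8/i9  | pair

PAIRS = 3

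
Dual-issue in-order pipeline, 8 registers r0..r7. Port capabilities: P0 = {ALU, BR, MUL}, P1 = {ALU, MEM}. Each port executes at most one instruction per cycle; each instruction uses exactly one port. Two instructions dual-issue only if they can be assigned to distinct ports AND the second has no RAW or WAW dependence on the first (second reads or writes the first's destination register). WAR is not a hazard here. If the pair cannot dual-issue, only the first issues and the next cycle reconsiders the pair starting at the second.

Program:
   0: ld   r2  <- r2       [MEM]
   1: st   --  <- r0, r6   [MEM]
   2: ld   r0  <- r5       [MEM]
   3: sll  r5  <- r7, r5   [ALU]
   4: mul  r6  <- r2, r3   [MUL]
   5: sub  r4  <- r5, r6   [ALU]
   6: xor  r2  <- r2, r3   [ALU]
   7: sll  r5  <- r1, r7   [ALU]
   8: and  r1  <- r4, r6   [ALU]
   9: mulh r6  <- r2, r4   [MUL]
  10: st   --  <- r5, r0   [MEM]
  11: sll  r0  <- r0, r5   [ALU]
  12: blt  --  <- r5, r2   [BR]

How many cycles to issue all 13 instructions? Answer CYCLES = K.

CYCLES = 8

#0 head=0: ld.MEM i0 no-port MEM/MEM
#1 head=1: st.MEM i1 no-port MEM/MEM
#2 head=2: ld.MEM+sll.ALU i2+i3 2-wide
#3 head=4: mul.MUL i4 RAW r6
#4 head=5: sub.ALU+xor.ALU i5+i6 2-wide
#5 head=7: sll.ALU+and.ALU i7+i8 2-wide
#6 head=9: mulh.MUL+st.MEM i9+i10 2-wide
#7 head=11: sll.ALU+blt.BR i11+i12 2-wide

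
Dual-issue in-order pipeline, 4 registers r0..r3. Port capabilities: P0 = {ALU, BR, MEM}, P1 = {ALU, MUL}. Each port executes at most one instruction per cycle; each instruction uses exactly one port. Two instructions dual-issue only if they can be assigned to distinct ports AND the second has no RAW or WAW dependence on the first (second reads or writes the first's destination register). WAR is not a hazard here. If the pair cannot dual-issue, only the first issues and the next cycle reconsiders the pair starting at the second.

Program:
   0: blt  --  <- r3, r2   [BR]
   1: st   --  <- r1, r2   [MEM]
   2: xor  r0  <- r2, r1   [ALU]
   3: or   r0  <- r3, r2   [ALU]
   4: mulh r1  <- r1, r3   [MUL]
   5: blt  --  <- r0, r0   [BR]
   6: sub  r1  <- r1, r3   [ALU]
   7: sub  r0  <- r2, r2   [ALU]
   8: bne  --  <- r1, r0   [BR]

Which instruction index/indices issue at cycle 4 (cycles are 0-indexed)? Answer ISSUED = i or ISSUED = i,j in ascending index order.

ISSUED = 7

c0: i0 blt  no-port BR/MEM
c1: i1/i2 st/xor  pair
c2: i3/i4 or/mulh  pair
c3: i5/i6 blt/sub  pair
c4: i7 sub  RAW r0
c5: i8 bne  tail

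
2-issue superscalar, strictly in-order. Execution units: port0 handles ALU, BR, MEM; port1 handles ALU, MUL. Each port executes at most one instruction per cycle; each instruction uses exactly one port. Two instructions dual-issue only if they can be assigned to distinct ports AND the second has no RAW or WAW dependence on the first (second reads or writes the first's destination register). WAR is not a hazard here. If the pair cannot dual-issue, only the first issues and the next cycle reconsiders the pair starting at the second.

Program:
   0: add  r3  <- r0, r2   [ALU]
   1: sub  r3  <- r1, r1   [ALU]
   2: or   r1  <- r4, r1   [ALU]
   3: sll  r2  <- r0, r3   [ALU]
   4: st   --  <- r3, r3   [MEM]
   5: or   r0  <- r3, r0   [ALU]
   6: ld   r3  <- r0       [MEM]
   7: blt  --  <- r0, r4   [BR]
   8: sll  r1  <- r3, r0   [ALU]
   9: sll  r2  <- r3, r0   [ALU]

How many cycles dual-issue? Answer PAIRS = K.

PAIRS = 3

0. add.ALU @i0  | WAW r3
1. sub.ALU or.ALU @i1/i2  | dual
2. sll.ALU st.MEM @i3/i4  | dual
3. or.ALU @i5  | RAW r0
4. ld.MEM @i6  | no-port MEM/BR
5. blt.BR sll.ALU @i7/i8  | dual
6. sll.ALU @i9  | tail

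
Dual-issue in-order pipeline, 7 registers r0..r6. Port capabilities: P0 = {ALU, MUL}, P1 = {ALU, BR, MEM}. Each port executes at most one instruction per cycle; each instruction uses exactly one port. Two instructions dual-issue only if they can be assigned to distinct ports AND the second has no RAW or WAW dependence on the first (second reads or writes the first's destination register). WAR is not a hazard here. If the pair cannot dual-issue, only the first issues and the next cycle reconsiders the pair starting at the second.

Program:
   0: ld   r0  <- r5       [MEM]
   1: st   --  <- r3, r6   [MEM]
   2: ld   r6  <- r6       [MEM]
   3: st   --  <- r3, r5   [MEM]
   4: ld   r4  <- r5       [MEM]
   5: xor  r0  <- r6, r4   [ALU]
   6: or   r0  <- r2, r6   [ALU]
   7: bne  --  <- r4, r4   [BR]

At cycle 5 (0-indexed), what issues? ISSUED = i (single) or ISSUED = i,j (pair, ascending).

ISSUED = 5

t=0 i0:ld.MEM ; no-port MEM/MEM
t=1 i1:st.MEM ; no-port MEM/MEM
t=2 i2:ld.MEM ; no-port MEM/MEM
t=3 i3:st.MEM ; no-port MEM/MEM
t=4 i4:ld.MEM ; RAW r4
t=5 i5:xor.ALU ; WAW r0
t=6 i6,i7:or.ALU+bne.BR ; dual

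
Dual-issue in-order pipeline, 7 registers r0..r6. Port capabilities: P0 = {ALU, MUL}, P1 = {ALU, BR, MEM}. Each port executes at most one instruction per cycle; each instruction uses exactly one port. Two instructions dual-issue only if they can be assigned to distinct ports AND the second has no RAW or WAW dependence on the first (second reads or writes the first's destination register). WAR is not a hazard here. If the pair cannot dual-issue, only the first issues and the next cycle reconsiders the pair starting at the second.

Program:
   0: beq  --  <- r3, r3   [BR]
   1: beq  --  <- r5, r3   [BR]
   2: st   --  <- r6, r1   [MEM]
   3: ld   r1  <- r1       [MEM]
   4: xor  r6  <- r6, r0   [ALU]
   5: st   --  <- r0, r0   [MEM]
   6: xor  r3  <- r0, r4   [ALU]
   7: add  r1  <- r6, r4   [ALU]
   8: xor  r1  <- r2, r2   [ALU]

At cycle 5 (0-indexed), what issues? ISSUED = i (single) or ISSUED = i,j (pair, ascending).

c0: i0 beq  no-port BR/BR
c1: i1 beq  no-port BR/MEM
c2: i2 st  no-port MEM/MEM
c3: i3,i4 ld;xor  pair
c4: i5,i6 st;xor  pair
c5: i7 add  WAW r1
c6: i8 xor  tail

ISSUED = 7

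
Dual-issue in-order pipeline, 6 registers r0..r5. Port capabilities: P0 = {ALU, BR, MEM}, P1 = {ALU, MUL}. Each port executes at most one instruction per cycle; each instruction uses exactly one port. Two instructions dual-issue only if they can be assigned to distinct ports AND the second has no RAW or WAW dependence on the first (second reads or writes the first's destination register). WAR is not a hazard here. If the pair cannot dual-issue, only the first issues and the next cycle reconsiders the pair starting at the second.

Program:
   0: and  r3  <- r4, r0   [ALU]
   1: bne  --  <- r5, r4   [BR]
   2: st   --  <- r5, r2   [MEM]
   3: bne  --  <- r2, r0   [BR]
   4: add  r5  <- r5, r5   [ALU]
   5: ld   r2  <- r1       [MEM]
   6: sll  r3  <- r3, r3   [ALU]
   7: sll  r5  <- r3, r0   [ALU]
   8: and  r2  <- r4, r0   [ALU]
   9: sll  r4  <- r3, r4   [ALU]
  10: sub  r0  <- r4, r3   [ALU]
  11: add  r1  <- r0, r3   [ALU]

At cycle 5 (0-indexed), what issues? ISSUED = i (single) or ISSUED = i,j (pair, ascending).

ISSUED = 9

0. and.ALU;bne.BR @i0+i1  | 2-wide
1. st.MEM @i2  | no-port MEM/BR
2. bne.BR;add.ALU @i3+i4  | 2-wide
3. ld.MEM;sll.ALU @i5+i6  | 2-wide
4. sll.ALU;and.ALU @i7+i8  | 2-wide
5. sll.ALU @i9  | RAW r4
6. sub.ALU @i10  | RAW r0
7. add.ALU @i11  | tail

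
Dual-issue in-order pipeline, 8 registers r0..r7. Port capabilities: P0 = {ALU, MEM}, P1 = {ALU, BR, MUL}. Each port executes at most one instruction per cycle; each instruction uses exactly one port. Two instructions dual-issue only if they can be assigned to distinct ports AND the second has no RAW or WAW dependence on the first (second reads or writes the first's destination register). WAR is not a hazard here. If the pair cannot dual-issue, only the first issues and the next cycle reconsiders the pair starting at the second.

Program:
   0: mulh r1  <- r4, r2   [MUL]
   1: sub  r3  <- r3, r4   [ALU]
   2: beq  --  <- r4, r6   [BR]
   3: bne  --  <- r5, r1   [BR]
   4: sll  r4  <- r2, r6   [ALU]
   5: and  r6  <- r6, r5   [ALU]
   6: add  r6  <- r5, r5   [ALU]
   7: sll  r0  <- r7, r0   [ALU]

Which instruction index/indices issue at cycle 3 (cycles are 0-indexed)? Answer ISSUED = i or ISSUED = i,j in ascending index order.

  cy0 -> i0&i1 (mulh;sub) 2-wide
  cy1 -> i2 (beq) no-port BR/BR
  cy2 -> i3&i4 (bne;sll) 2-wide
  cy3 -> i5 (and) WAW r6
  cy4 -> i6&i7 (add;sll) 2-wide

ISSUED = 5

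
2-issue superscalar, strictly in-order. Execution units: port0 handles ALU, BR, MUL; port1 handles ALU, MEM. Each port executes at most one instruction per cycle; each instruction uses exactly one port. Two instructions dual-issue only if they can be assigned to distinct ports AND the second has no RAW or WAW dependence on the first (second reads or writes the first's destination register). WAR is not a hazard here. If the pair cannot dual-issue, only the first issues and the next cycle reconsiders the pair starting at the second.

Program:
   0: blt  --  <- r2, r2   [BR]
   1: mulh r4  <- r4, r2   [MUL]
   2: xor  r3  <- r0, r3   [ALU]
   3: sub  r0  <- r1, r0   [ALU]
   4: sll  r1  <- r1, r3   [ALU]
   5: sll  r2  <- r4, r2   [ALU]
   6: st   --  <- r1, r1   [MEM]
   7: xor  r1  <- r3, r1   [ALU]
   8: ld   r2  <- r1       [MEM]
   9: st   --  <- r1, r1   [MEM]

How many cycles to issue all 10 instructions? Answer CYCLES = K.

0. blt.BR @i0  | no-port BR/MUL
1. mulh.MUL/xor.ALU @i1&i2  | pair
2. sub.ALU/sll.ALU @i3&i4  | pair
3. sll.ALU/st.MEM @i5&i6  | pair
4. xor.ALU @i7  | RAW r1
5. ld.MEM @i8  | no-port MEM/MEM
6. st.MEM @i9  | tail

CYCLES = 7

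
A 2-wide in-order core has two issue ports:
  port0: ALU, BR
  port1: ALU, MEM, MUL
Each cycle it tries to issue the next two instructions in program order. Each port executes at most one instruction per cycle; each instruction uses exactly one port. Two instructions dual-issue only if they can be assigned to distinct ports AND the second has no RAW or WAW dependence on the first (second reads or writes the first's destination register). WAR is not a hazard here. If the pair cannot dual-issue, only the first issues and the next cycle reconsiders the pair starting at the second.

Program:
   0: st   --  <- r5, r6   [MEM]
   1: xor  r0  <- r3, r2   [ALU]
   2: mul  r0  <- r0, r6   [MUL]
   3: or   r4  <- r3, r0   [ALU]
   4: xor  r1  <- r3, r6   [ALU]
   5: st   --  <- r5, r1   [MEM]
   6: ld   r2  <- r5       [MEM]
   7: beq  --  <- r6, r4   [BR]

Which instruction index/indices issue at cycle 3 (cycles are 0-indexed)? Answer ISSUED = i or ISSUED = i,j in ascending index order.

ISSUED = 5

t=0 i0+i1:st.MEM;xor.ALU ; pair
t=1 i2:mul.MUL ; RAW r0
t=2 i3+i4:or.ALU;xor.ALU ; pair
t=3 i5:st.MEM ; no-port MEM/MEM
t=4 i6+i7:ld.MEM;beq.BR ; pair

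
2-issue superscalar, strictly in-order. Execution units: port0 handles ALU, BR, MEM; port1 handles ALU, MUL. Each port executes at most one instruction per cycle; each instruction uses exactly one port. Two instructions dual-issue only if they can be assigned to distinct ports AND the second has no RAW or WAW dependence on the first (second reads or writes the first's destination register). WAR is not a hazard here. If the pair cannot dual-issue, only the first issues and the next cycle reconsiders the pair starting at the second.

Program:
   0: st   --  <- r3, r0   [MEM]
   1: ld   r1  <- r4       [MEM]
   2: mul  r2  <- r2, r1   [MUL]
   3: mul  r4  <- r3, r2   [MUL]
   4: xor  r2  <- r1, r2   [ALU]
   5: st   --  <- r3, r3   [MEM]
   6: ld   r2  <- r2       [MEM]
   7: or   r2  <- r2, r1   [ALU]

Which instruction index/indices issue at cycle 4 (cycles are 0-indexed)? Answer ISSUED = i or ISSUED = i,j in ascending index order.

  cy0 -> i0 (st.MEM) no-port MEM/MEM
  cy1 -> i1 (ld.MEM) RAW r1
  cy2 -> i2 (mul.MUL) no-port MUL/MUL
  cy3 -> i3,i4 (mul.MUL;xor.ALU) dual
  cy4 -> i5 (st.MEM) no-port MEM/MEM
  cy5 -> i6 (ld.MEM) RAW+WAW r2
  cy6 -> i7 (or.ALU) tail

ISSUED = 5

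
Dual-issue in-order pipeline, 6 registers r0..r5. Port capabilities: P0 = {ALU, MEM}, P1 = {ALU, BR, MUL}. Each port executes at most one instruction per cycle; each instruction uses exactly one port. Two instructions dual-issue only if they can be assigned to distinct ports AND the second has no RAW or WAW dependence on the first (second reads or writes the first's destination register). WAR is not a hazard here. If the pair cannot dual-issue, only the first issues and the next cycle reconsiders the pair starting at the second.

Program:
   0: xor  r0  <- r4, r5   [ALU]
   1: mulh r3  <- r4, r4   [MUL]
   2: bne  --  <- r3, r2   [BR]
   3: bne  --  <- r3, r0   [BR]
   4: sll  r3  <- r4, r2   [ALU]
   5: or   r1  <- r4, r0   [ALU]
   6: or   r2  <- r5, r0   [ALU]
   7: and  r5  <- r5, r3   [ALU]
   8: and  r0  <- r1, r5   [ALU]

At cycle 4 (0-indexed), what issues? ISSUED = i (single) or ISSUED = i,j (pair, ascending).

[0] i0/i1  xor mulh  -- dual
[1] i2  bne  -- no-port BR/BR
[2] i3/i4  bne sll  -- dual
[3] i5/i6  or or  -- dual
[4] i7  and  -- RAW r5
[5] i8  and  -- tail

ISSUED = 7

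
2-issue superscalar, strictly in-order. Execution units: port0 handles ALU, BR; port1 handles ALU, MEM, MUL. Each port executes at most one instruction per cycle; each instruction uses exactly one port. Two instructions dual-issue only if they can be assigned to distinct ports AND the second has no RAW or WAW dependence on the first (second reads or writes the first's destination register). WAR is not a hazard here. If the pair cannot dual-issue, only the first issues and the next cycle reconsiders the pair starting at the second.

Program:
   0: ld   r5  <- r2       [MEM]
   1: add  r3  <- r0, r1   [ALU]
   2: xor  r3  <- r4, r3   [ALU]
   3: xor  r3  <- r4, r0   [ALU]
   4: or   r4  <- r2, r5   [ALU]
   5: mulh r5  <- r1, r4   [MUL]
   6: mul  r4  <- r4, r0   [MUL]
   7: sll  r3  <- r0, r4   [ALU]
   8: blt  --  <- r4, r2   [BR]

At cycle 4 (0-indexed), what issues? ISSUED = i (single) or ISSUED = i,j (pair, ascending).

ISSUED = 6

c0: i0+i1 ld;add  2-wide
c1: i2 xor  WAW r3
c2: i3+i4 xor;or  2-wide
c3: i5 mulh  no-port MUL/MUL
c4: i6 mul  RAW r4
c5: i7+i8 sll;blt  2-wide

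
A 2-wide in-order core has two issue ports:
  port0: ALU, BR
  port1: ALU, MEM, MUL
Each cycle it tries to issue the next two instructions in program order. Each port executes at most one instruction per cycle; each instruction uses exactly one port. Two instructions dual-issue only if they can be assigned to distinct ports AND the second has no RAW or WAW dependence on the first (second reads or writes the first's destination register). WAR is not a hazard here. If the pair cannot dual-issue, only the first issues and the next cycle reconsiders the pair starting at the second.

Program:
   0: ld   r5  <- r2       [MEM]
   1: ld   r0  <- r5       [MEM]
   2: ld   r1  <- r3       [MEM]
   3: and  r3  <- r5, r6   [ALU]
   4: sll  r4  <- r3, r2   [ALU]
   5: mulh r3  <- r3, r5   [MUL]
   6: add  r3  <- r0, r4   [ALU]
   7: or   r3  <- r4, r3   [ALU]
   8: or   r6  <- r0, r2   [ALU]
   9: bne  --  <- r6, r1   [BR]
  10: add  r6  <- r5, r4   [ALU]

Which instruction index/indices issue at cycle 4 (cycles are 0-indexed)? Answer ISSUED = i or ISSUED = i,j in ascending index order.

ISSUED = 6

c0: i0 ld  no-port MEM/MEM
c1: i1 ld  no-port MEM/MEM
c2: i2&i3 ld and  dual
c3: i4&i5 sll mulh  dual
c4: i6 add  RAW+WAW r3
c5: i7&i8 or or  dual
c6: i9&i10 bne add  dual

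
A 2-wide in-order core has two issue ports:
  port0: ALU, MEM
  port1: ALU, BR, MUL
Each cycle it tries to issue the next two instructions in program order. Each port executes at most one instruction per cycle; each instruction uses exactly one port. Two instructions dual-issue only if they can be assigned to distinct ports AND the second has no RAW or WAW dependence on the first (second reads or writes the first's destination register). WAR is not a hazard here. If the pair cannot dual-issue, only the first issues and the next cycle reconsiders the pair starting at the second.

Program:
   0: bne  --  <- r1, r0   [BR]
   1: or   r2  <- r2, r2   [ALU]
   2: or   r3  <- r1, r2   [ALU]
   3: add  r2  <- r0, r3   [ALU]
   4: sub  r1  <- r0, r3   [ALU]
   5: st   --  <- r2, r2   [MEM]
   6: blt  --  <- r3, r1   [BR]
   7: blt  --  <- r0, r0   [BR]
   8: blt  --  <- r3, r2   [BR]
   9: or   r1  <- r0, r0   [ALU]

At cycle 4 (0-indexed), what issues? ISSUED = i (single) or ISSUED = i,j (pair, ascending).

  cy0 -> i0+i1 (bne+or) pair
  cy1 -> i2 (or) RAW r3
  cy2 -> i3+i4 (add+sub) pair
  cy3 -> i5+i6 (st+blt) pair
  cy4 -> i7 (blt) no-port BR/BR
  cy5 -> i8+i9 (blt+or) pair

ISSUED = 7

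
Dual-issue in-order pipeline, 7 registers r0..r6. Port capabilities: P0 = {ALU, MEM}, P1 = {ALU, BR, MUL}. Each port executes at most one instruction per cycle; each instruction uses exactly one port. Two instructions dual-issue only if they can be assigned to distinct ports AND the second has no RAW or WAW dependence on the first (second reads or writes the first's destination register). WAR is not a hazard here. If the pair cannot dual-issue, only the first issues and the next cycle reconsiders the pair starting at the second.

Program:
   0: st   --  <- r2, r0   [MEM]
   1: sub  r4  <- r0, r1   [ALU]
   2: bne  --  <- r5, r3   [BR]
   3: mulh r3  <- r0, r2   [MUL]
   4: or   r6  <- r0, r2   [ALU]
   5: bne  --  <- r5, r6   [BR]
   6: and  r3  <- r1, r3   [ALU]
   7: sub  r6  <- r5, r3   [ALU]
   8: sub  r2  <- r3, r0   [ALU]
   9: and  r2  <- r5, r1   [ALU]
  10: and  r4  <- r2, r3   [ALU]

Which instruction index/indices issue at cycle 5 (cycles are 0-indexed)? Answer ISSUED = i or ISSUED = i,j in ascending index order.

c0: i0/i1 st/sub  dual
c1: i2 bne  no-port BR/MUL
c2: i3/i4 mulh/or  dual
c3: i5/i6 bne/and  dual
c4: i7/i8 sub/sub  dual
c5: i9 and  RAW r2
c6: i10 and  tail

ISSUED = 9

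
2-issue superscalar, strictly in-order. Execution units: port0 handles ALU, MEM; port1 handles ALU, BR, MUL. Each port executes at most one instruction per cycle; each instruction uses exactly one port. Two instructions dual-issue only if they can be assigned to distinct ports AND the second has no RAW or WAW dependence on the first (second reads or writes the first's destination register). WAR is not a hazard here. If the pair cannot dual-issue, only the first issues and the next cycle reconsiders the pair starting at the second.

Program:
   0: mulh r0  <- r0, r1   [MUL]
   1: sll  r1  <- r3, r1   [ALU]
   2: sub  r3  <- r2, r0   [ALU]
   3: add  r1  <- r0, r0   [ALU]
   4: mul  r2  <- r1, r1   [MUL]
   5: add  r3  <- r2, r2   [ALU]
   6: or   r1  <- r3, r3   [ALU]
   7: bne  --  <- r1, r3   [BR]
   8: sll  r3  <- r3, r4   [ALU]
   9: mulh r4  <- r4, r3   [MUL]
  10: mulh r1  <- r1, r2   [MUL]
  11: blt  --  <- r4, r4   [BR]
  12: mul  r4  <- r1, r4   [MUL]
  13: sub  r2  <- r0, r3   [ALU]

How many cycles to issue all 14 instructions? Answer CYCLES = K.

CYCLES = 10

0. mulh/sll @i0+i1  | 2-wide
1. sub/add @i2+i3  | 2-wide
2. mul @i4  | RAW r2
3. add @i5  | RAW r3
4. or @i6  | RAW r1
5. bne/sll @i7+i8  | 2-wide
6. mulh @i9  | no-port MUL/MUL
7. mulh @i10  | no-port MUL/BR
8. blt @i11  | no-port BR/MUL
9. mul/sub @i12+i13  | 2-wide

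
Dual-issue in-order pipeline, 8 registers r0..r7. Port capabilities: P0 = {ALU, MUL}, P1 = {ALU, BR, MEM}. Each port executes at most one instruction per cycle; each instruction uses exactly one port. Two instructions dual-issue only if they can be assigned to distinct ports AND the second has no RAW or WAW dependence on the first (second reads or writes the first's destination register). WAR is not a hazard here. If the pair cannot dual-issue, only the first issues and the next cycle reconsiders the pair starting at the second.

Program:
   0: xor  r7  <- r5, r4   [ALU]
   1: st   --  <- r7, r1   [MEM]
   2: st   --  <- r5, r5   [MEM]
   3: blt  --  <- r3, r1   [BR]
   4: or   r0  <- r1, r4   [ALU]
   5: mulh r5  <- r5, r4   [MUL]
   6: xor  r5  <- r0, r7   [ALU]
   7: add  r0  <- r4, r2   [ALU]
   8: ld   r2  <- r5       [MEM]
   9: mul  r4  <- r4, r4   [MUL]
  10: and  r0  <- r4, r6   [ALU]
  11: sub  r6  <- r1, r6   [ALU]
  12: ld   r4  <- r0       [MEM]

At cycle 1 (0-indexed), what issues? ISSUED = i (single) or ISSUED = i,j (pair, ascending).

#0 head=0: xor.ALU i0 RAW r7
#1 head=1: st.MEM i1 no-port MEM/MEM
#2 head=2: st.MEM i2 no-port MEM/BR
#3 head=3: blt.BR/or.ALU i3+i4 pair
#4 head=5: mulh.MUL i5 WAW r5
#5 head=6: xor.ALU/add.ALU i6+i7 pair
#6 head=8: ld.MEM/mul.MUL i8+i9 pair
#7 head=10: and.ALU/sub.ALU i10+i11 pair
#8 head=12: ld.MEM i12 tail

ISSUED = 1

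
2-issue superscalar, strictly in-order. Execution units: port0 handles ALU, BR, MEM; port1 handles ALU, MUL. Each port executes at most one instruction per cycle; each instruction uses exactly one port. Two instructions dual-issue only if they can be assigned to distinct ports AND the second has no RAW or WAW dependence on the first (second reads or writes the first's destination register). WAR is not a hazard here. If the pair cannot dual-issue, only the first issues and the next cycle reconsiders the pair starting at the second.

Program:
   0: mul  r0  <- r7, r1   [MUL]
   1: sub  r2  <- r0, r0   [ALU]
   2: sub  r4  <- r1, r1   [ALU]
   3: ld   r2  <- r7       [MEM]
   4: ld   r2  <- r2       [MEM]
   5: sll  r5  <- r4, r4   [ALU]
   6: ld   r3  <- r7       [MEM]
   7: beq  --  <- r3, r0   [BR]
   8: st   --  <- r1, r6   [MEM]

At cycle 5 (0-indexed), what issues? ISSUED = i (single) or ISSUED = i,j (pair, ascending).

0. mul.MUL @i0  | RAW r0
1. sub.ALU;sub.ALU @i1&i2  | pair
2. ld.MEM @i3  | no-port MEM/MEM
3. ld.MEM;sll.ALU @i4&i5  | pair
4. ld.MEM @i6  | no-port MEM/BR
5. beq.BR @i7  | no-port BR/MEM
6. st.MEM @i8  | tail

ISSUED = 7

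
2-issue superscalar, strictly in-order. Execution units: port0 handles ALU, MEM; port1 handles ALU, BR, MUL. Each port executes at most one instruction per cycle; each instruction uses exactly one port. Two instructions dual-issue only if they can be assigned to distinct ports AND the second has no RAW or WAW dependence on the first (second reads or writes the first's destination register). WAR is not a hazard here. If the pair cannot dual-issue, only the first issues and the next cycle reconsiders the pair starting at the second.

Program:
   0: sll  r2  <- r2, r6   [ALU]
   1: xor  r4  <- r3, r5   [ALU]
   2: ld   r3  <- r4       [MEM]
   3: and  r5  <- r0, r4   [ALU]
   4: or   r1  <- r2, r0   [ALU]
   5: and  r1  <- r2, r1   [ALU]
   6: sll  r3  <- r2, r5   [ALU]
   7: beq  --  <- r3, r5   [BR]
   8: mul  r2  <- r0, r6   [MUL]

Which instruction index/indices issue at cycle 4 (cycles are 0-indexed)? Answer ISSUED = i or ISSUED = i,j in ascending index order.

[0] i0&i1  sll+xor  -- 2-wide
[1] i2&i3  ld+and  -- 2-wide
[2] i4  or  -- RAW+WAW r1
[3] i5&i6  and+sll  -- 2-wide
[4] i7  beq  -- no-port BR/MUL
[5] i8  mul  -- tail

ISSUED = 7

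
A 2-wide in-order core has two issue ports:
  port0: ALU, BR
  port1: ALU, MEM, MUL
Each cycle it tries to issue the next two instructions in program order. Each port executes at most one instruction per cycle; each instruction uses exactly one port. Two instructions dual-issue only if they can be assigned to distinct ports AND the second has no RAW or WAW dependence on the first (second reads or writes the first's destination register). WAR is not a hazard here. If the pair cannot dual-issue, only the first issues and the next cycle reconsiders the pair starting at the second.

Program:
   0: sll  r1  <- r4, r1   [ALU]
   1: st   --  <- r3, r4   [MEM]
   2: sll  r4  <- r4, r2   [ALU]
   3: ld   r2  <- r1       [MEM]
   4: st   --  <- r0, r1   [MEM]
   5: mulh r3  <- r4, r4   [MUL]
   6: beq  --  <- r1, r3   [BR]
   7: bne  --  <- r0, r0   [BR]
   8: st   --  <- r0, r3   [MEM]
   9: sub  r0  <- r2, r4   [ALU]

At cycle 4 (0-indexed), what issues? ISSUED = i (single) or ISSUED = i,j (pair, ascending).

#0 head=0: sll.ALU/st.MEM i0+i1 2-wide
#1 head=2: sll.ALU/ld.MEM i2+i3 2-wide
#2 head=4: st.MEM i4 no-port MEM/MUL
#3 head=5: mulh.MUL i5 RAW r3
#4 head=6: beq.BR i6 no-port BR/BR
#5 head=7: bne.BR/st.MEM i7+i8 2-wide
#6 head=9: sub.ALU i9 tail

ISSUED = 6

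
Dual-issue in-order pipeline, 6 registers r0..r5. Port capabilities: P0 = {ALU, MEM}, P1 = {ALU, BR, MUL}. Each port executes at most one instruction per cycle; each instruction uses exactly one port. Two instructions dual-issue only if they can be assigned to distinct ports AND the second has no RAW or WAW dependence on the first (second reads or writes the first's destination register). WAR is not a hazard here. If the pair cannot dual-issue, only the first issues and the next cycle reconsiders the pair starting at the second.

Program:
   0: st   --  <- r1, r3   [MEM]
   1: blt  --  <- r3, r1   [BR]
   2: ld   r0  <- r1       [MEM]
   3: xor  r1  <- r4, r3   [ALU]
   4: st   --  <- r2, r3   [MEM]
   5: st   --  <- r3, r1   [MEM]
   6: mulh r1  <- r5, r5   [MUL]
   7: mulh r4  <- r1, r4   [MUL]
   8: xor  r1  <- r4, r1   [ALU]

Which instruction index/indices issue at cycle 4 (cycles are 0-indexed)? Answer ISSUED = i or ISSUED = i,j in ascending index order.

[0] i0,i1  st+blt  -- dual
[1] i2,i3  ld+xor  -- dual
[2] i4  st  -- no-port MEM/MEM
[3] i5,i6  st+mulh  -- dual
[4] i7  mulh  -- RAW r4
[5] i8  xor  -- tail

ISSUED = 7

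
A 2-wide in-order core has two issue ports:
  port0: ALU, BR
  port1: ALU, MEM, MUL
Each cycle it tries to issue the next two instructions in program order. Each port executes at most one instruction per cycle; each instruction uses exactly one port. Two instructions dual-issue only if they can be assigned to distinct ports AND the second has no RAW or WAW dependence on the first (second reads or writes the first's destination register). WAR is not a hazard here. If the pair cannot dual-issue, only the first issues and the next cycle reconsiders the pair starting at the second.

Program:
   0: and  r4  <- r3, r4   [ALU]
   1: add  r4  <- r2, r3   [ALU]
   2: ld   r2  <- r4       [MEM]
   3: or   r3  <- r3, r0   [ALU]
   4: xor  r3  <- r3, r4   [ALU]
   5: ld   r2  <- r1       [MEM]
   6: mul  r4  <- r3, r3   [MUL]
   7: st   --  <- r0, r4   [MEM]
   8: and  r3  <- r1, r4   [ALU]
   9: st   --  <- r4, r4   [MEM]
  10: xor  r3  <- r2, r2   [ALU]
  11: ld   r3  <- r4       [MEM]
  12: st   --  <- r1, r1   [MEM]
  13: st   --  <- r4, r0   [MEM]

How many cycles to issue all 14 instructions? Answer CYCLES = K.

0. and @i0  | WAW r4
1. add @i1  | RAW r4
2. ld+or @i2&i3  | pair
3. xor+ld @i4&i5  | pair
4. mul @i6  | no-port MUL/MEM
5. st+and @i7&i8  | pair
6. st+xor @i9&i10  | pair
7. ld @i11  | no-port MEM/MEM
8. st @i12  | no-port MEM/MEM
9. st @i13  | tail

CYCLES = 10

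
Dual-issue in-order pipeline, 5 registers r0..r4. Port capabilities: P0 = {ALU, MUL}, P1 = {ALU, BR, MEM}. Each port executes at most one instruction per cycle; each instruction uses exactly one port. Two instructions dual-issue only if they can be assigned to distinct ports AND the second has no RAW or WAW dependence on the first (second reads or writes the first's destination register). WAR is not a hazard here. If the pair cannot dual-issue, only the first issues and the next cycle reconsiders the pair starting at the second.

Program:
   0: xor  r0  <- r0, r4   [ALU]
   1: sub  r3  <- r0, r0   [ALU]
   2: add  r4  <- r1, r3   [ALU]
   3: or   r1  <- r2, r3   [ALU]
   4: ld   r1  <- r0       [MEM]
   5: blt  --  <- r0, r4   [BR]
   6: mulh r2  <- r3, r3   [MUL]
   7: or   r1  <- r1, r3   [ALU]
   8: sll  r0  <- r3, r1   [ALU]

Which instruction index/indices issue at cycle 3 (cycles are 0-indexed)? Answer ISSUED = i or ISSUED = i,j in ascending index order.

ISSUED = 4

[0] i0  xor.ALU  -- RAW r0
[1] i1  sub.ALU  -- RAW r3
[2] i2&i3  add.ALU;or.ALU  -- dual
[3] i4  ld.MEM  -- no-port MEM/BR
[4] i5&i6  blt.BR;mulh.MUL  -- dual
[5] i7  or.ALU  -- RAW r1
[6] i8  sll.ALU  -- tail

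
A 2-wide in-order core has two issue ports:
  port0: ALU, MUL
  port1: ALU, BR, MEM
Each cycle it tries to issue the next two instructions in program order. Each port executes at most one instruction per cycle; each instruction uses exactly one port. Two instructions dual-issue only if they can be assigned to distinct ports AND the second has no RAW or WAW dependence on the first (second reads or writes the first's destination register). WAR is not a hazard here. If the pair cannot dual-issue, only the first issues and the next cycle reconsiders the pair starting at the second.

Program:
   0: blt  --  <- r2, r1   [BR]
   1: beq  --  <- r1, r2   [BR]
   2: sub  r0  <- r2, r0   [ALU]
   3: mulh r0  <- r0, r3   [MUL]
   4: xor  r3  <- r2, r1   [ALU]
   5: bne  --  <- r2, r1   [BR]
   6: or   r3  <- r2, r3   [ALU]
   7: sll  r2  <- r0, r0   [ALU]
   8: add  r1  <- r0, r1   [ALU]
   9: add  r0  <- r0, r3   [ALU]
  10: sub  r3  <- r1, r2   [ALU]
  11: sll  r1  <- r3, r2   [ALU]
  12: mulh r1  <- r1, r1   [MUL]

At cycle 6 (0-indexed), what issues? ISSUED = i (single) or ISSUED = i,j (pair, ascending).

ISSUED = 11

#0 head=0: blt i0 no-port BR/BR
#1 head=1: beq sub i1+i2 dual
#2 head=3: mulh xor i3+i4 dual
#3 head=5: bne or i5+i6 dual
#4 head=7: sll add i7+i8 dual
#5 head=9: add sub i9+i10 dual
#6 head=11: sll i11 RAW+WAW r1
#7 head=12: mulh i12 tail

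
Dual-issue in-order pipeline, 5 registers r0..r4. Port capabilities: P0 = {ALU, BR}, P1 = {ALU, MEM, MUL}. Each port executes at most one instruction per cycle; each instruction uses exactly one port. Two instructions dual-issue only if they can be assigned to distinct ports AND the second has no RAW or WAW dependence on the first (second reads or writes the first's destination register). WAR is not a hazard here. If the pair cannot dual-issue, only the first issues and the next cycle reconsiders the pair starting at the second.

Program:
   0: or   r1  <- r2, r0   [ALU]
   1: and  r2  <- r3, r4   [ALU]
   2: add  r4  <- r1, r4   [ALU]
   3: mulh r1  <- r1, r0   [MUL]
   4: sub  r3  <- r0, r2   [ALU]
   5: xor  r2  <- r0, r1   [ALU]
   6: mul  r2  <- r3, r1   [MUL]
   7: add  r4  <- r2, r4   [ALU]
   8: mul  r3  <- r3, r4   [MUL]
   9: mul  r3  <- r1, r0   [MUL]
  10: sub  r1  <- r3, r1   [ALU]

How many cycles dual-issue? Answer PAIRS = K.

PAIRS = 3

[0] i0,i1  or.ALU and.ALU  -- pair
[1] i2,i3  add.ALU mulh.MUL  -- pair
[2] i4,i5  sub.ALU xor.ALU  -- pair
[3] i6  mul.MUL  -- RAW r2
[4] i7  add.ALU  -- RAW r4
[5] i8  mul.MUL  -- no-port MUL/MUL
[6] i9  mul.MUL  -- RAW r3
[7] i10  sub.ALU  -- tail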